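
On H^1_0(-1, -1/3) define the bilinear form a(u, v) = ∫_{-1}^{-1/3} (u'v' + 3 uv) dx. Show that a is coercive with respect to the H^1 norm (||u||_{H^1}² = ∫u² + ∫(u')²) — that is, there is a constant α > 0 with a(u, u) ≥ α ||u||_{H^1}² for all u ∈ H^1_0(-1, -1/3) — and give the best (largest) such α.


α = 1

Coercivity of a(·,·) on H^1_0(-1, -1/3) means a(u, u) ≥ α ||u||_{H^1}² for every u ∈ H^1_0.
The interval has length L = 2/3, and Poincaré/coercivity depend only on L. Here a(u, u) = ∫(u')² + (3)·∫u².
Here c = 3 ≥ 1, so a(u,u) = ∫(u')² + c∫u² ≥ ∫(u')² + ∫u² = ||u||_{H^1}², i.e. α = 1 works. No larger α is possible: a(u,u) ≥ α||u||_{H^1}² means (1−α)∫(u')² ≥ (α−c)∫u², and for the modes u_n = sin(nπ(x−x₀)/L) (x₀ the left endpoint) one has ∫u_n²/∫(u_n')² = (L/(nπ))² → 0, so a(u_n,u_n)/||u_n||_{H^1}² → 1. Hence the optimal constant is α = 1.
Therefore α = 1.


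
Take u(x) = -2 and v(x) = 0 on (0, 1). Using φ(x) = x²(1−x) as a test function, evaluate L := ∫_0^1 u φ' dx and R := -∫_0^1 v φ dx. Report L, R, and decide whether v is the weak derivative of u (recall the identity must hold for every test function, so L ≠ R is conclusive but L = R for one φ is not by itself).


LHS = 0, RHS = 0. Yes, v = u' weakly.

u(x) = -2, classical derivative u'(x) = 0.
φ(x) = x²(1−x), so φ'(x) = x*(2 - 3*x).
Note φ(0) = φ(1) = 0, so the boundary term u·φ vanishes.
LHS = ∫_0^1 u(x) φ'(x) dx = ∫_0^1 (6*x^2 - 4*x) dx. Term by term:
  ∫_0^1 6*x^2 dx = 2;  ∫_0^1 -4*x dx = -2.
Sum: 2 − 2 = 0.
So LHS = 0.
∫_0^1 v(x) φ(x) dx = ∫_0^1 (0) dx. Term by term:
  ∫_0^1 0 dx = 0.
So RHS = -∫_0^1 v(x) φ(x) dx = 0.
LHS = RHS, so the identity holds for this test φ.
Moreover u is smooth here and v(x) = u'(x) = 0 pointwise, so the identity holds for every test function. Hence v is the weak derivative of u.


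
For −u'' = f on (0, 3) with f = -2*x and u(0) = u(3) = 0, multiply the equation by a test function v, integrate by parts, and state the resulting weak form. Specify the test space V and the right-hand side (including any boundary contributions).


V = H^1_0(0, 3) (so v(0) = v(3) = 0); weak form: ∫_0^3 u'v' dx = ∫_0^3 (-2*x) v dx for all v ∈ V.

Multiply both sides by a test function v and integrate from 0 to 3:
  ∫_0^3 −u''(x) v(x) dx = ∫_0^3 f(x) v(x) dx.
Integrate the LHS by parts once:
  ∫_0^3 −u'' v dx = −[u'(x) v(x)]_0^3 + ∫_0^3 u'(x) v'(x) dx.
Thus ∫_0^3 u'(x) v'(x) dx = ∫_0^3 f(x) v(x) dx + [u'(x) v(x)]_0^3.
Choose V so that boundary terms are either known or forced to vanish.
u is Dirichlet: u(0) = u(3) = 0. Let V = H^1_0(0, 3); then v(0) = v(3) = 0, and [u' v]_0^3 = 0.
Weak formulation: find u (satisfying any essential BC) such that ∫_0^3 u'(x) v'(x) dx = ∫_0^3 f v dx for all v ∈ V.
Substituting f(x) = -2*x, the right-hand side is ∫_0^3 (-2*x) v dx.


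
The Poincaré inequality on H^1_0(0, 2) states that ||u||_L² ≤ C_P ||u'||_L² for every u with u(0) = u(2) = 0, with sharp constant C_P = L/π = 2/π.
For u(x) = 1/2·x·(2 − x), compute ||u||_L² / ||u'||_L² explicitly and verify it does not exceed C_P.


||u||_L² / ||u'||_L² = sqrt(10)/5 < C_P = 2/π.

u(x) = 1/2·x·(2 − x), so u'(x) = 1 - x.
u(x) = 1/2·x·(2 − x) vanishes at x = 0 and x = 2, so u ∈ H^1_0(0, 2). Differentiate via the product rule and integrate the resulting polynomials term by term.
  ∫_0^2 u² dx = ∫_0^2 (x^4/4 - x^3 + x^2) dx. Term by term:
    ∫_0^2 x^4/4 dx = 8/5;  ∫_0^2 -x^3 dx = -4;  ∫_0^2 x^2 dx = 8/3.
  Sum: 8/5 − 4 + 8/3 = 4/15.
  ∫_0^2 (u')² dx = ∫_0^2 (x^2 - 2*x + 1) dx. Term by term:
    ∫_0^2 x^2 dx = 8/3;  ∫_0^2 -2*x dx = -4;  ∫_0^2 1 dx = 2.
  Sum: 8/3 − 4 + 2 = 2/3.
∫_0^2 u² dx = 4/15, so ||u||_L² = 2*sqrt(15)/15.
∫_0^2 (u')² dx = 2/3, so ||u'||_L² = sqrt(6)/3.
Ratio ||u||_L² / ||u'||_L² = sqrt(10)/5.
Sharp Poincaré constant on H^1_0(0, 2) is C_P = L/π = 2/π, achieved by sin(π/2·x).
A polynomial bump cannot attain the sharp Poincaré constant (only the first sine eigenfunction does), so the ratio is strictly less than C_P, consistent with ||u||_L² ≤ C_P ||u'||_L².


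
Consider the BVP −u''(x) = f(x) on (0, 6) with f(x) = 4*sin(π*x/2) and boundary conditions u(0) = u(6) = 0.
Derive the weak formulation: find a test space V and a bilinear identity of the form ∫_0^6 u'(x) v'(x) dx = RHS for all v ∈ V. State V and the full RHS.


V = H^1_0(0, 6) (so v(0) = v(6) = 0); weak form: ∫_0^6 u'v' dx = ∫_0^6 (4*sin(π*x/2)) v dx for all v ∈ V.

Multiply both sides by a test function v and integrate from 0 to 6:
  ∫_0^6 −u''(x) v(x) dx = ∫_0^6 f(x) v(x) dx.
Integrate the LHS by parts once:
  ∫_0^6 −u'' v dx = −[u'(x) v(x)]_0^6 + ∫_0^6 u'(x) v'(x) dx.
Thus ∫_0^6 u'(x) v'(x) dx = ∫_0^6 f(x) v(x) dx + [u'(x) v(x)]_0^6.
Choose V so that boundary terms are either known or forced to vanish.
u is Dirichlet: u(0) = u(6) = 0. Let V = H^1_0(0, 6); then v(0) = v(6) = 0, and [u' v]_0^6 = 0.
Weak formulation: find u (satisfying any essential BC) such that ∫_0^6 u'(x) v'(x) dx = ∫_0^6 f v dx for all v ∈ V.
Substituting f(x) = 4*sin(π*x/2), the right-hand side is ∫_0^6 (4*sin(π*x/2)) v dx.


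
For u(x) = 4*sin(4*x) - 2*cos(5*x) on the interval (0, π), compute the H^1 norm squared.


||u||_{H^1(0,π)}^2 = 3328/9 + 188*π

u'(x) = 10*sin(5*x) + 16*cos(4*x).
Expand u² and (u')² and integrate term by term on (0, π), using: for integers n ≥ 1, ∫_0^π sin²(nx) dx = ∫_0^π cos²(nx) dx = π/2; for n ≠ n', ∫_0^π sin(nx)sin(n'x) dx = ∫_0^π cos(nx)cos(n'x) dx = 0; and by product-to-sum, ∫_0^π sin(nx)cos(n'x) dx = ½∫_0^π [sin((n+n')x) + sin((n−n')x)] dx, which is 0 when n+n' is even and 2n/(n²−n'²) when n+n' is odd (it need not vanish on (0, π)).
  u² squared terms: (-2)²·∫cos(5x)² dx = 4·π/2 = 2*π;  (4)²·∫sin(4x)² dx = 16·π/2 = 8*π.
  u² cross terms: 2·(-2)·(4)·∫cos(5x)·sin(4x) dx = -16·(-8/9) = 128/9.
  So ∫_0^π u² dx = 2*π + 8*π + 128/9 = 128/9 + 10*π.
  (u')² squared terms: (10)²·∫sin(5x)² dx = 100·π/2 = 50*π;  (16)²·∫cos(4x)² dx = 256·π/2 = 128*π.
  (u')² cross terms: 2·(10)·(16)·∫sin(5x)·cos(4x) dx = 320·(10/9) = 3200/9.
  So ∫_0^π (u')² dx = 50*π + 128*π + 3200/9 = 3200/9 + 178*π.
||u||_{H^1}^2 = (128/9 + 10*π) + (3200/9 + 178*π) = 3328/9 + 188*π.


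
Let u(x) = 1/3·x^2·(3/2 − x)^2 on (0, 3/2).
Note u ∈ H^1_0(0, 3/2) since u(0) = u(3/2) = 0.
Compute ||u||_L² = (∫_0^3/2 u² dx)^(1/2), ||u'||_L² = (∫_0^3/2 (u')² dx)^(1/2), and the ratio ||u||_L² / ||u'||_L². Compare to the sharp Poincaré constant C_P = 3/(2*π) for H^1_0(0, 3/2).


||u||_L² / ||u'||_L² = sqrt(3)/4 < C_P = 3/(2*π).

u(x) = 1/3·x^2·(3/2 − x)^2, so u'(x) = x*(2*x - 3)*(4*x - 3)/6.
u(x) = 1/3·x^2·(3/2 − x)^2 vanishes at x = 0 and x = 3/2, so u ∈ H^1_0(0, 3/2). Differentiate via the product rule and integrate the resulting polynomials term by term.
  ∫_0^3/2 u² dx = ∫_0^3/2 (x^8/9 - 2*x^7/3 + 3*x^6/2 - 3*x^5/2 + 9*x^4/16) dx. Term by term:
    ∫_0^3/2 x^8/9 dx = 243/512;  ∫_0^3/2 -2*x^7/3 dx = -2187/1024;  ∫_0^3/2 3*x^6/2 dx = 6561/1792;
    ∫_0^3/2 -3*x^5/2 dx = -729/256;  ∫_0^3/2 9*x^4/16 dx = 2187/2560.
  Sum: 243/512 − 2187/1024 + 6561/1792 − 729/256 + 2187/2560 = 243/35840.
  ∫_0^3/2 (u')² dx = ∫_0^3/2 (16*x^6/9 - 8*x^5 + 13*x^4 - 9*x^3 + 9*x^2/4) dx. Term by term:
    ∫_0^3/2 16*x^6/9 dx = 243/56;  ∫_0^3/2 -8*x^5 dx = -243/16;  ∫_0^3/2 13*x^4 dx = 3159/160;
    ∫_0^3/2 -9*x^3 dx = -729/64;  ∫_0^3/2 9*x^2/4 dx = 81/32.
  Sum: 243/56 − 243/16 + 3159/160 − 729/64 + 81/32 = 81/2240.
∫_0^3/2 u² dx = 243/35840, so ||u||_L² = 9*sqrt(105)/1120.
∫_0^3/2 (u')² dx = 81/2240, so ||u'||_L² = 9*sqrt(35)/280.
Ratio ||u||_L² / ||u'||_L² = sqrt(3)/4.
Sharp Poincaré constant on H^1_0(0, 3/2) is C_P = L/π = 3/(2*π), achieved by sin(2*π/3·x).
A polynomial bump cannot attain the sharp Poincaré constant (only the first sine eigenfunction does), so the ratio is strictly less than C_P, consistent with ||u||_L² ≤ C_P ||u'||_L².


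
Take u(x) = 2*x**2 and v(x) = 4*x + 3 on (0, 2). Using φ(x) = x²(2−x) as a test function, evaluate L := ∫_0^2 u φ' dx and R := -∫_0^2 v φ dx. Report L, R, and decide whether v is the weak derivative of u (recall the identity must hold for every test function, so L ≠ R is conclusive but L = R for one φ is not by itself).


LHS = -32/5, RHS = -52/5. No, v is not the weak derivative of u.

u(x) = 2*x**2, classical derivative u'(x) = 4*x.
φ(x) = x²(2−x), so φ'(x) = x*(4 - 3*x).
Note φ(0) = φ(2) = 0, so the boundary term u·φ vanishes.
LHS = ∫_0^2 u(x) φ'(x) dx = ∫_0^2 (-6*x^4 + 8*x^3) dx. Term by term:
  ∫_0^2 -6*x^4 dx = -192/5;  ∫_0^2 8*x^3 dx = 32.
Sum: -192/5 + 32 = -32/5.
So LHS = -32/5.
∫_0^2 v(x) φ(x) dx = ∫_0^2 (-4*x^4 + 5*x^3 + 6*x^2) dx. Term by term:
  ∫_0^2 -4*x^4 dx = -128/5;  ∫_0^2 5*x^3 dx = 20;  ∫_0^2 6*x^2 dx = 16.
Sum: -128/5 + 20 + 16 = 52/5.
So RHS = -∫_0^2 v(x) φ(x) dx = -52/5.
LHS − RHS = 4 ≠ 0, so the identity fails.
(For a valid weak derivative the identity must hold for EVERY test function, in particular this one. The failure shows v is NOT the weak derivative of u.)
Correct weak derivative would be u'(x) = 4*x.


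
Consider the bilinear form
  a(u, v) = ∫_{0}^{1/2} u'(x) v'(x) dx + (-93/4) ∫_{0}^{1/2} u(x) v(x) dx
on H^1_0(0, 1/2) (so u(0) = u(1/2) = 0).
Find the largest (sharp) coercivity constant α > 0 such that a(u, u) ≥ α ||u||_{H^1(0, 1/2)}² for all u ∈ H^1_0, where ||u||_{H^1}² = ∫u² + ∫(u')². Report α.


α = (-93 + 16*π^2)/(4*(1 + 4*π^2))

Coercivity of a(·,·) on H^1_0(0, 1/2) means a(u, u) ≥ α ||u||_{H^1}² for every u ∈ H^1_0.
The interval has length L = 1/2, and Poincaré/coercivity depend only on L. Here a(u, u) = ∫(u')² + (-93/4)·∫u².
Here c = -93/4 < 0 with |c| < (π/L)² = 4*π^2, so coercivity still holds. The condition a(u,u) ≥ α||u||_{H^1}² reads (1−α)∫(u')² ≥ (α−c)∫u². Any admissible α is ≤ 1 (rapidly oscillating u have ∫u²/∫(u')² → 0), and α = 1 would force 0 ≥ (1−c)∫u², impossible since c < 1; so 1−α > 0. By the sharp Poincaré inequality on H^1_0 of an interval of length L, ∫(u')² ≥ (π/L)²∫u² with equality for the first sine mode sin(π(x−x₀)/L) (x₀ the left endpoint), so the inequality holds for all u iff (1−α)(π/L)² ≥ α − c, i.e. α ≤ ((π/L)² + c)/((π/L)² + 1) = (1 + c(L/π)²)/(1 + (L/π)²). (Direct route, valid since c ≤ 0: Poincaré gives c∫u² ≥ c(L/π)²∫(u')², so a(u,u) ≥ (1 + c(L/π)²)∫(u')², while ||u||_{H^1}² ≤ (1 + (L/π)²)∫(u')²; dividing yields the same α.) With (π/L)² = 4*π^2 and c = -93/4, the largest admissible constant is α = ((π/L)² + c)/((π/L)² + 1).
Simplifying, α = (-93 + 16*π^2)/(4*(1 + 4*π^2)).


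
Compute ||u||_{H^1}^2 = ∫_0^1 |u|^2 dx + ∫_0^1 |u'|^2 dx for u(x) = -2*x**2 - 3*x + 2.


||u||_{H^1}^2 = 427/15

The H^1 norm (squared) on an interval (0, L) is
  ||u||_{H^1}^2 = ∫_0^L u(x)^2 dx + ∫_0^L u'(x)^2 dx.
Compute u'(x) = -4*x - 3.
Then u(x)^2 = 4*x**4 + 12*x**3 + x**2 - 12*x + 4 and u'(x)^2 = 16*x**2 + 24*x + 9.
Integrate each monomial from 0 to 1 using ∫_0^1 c·x^n dx = c·1^(n+1)/(n+1):
  ∫_0^1 u(x)^2 dx = ∫_0^1 (4*x^4 + 12*x^3 + x^2 - 12*x + 4) dx. Term by term:
    ∫_0^1 4*x^4 dx = 4/5;  ∫_0^1 12*x^3 dx = 3;  ∫_0^1 x^2 dx = 1/3;
    ∫_0^1 -12*x dx = -6;  ∫_0^1 4 dx = 4.
  Sum: 4/5 + 3 + 1/3 − 6 + 4 = 32/15.
  ∫_0^1 u'(x)^2 dx = ∫_0^1 (16*x^2 + 24*x + 9) dx. Term by term:
    ∫_0^1 16*x^2 dx = 16/3;  ∫_0^1 24*x dx = 12;  ∫_0^1 9 dx = 9.
  Sum: 16/3 + 12 + 9 = 79/3.
Adding: ||u||_{H^1}^2 = 32/15 + 79/3 = 427/15.


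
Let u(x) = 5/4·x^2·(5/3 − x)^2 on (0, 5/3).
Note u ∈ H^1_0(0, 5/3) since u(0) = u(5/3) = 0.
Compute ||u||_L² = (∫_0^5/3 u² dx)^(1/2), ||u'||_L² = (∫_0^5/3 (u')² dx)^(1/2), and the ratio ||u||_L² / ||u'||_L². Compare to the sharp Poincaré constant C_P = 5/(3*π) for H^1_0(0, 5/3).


||u||_L² / ||u'||_L² = 5*sqrt(3)/18 < C_P = 5/(3*π).

u(x) = 5/4·x^2·(5/3 − x)^2, so u'(x) = 5*x*(3*x - 5)*(6*x - 5)/18.
u(x) = 5/4·x^2·(5/3 − x)^2 vanishes at x = 0 and x = 5/3, so u ∈ H^1_0(0, 5/3). Differentiate via the product rule and integrate the resulting polynomials term by term.
  ∫_0^5/3 u² dx = ∫_0^5/3 (25*x^8/16 - 125*x^7/12 + 625*x^6/24 - 3125*x^5/108 + 15625*x^4/1296) dx. Term by term:
    ∫_0^5/3 25*x^8/16 dx = 48828125/2834352;  ∫_0^5/3 -125*x^7/12 dx = -48828125/629856;  ∫_0^5/3 625*x^6/24 dx = 48828125/367416;
    ∫_0^5/3 -3125*x^5/108 dx = -48828125/472392;  ∫_0^5/3 15625*x^4/1296 dx = 9765625/314928.
  Sum: 48828125/2834352 − 48828125/629856 + 48828125/367416 − 48828125/472392 + 9765625/314928 = 9765625/39680928.
  ∫_0^5/3 (u')² dx = ∫_0^5/3 (25*x^6 - 125*x^5 + 8125*x^4/36 - 3125*x^3/18 + 15625*x^2/324) dx. Term by term:
    ∫_0^5/3 25*x^6 dx = 1953125/15309;  ∫_0^5/3 -125*x^5 dx = -1953125/4374;  ∫_0^5/3 8125*x^4/36 dx = 5078125/8748;
    ∫_0^5/3 -3125*x^3/18 dx = -1953125/5832;  ∫_0^5/3 15625*x^2/324 dx = 1953125/26244.
  Sum: 1953125/15309 − 1953125/4374 + 5078125/8748 − 1953125/5832 + 1953125/26244 = 390625/367416.
∫_0^5/3 u² dx = 9765625/39680928, so ||u||_L² = 3125*sqrt(42)/40824.
∫_0^5/3 (u')² dx = 390625/367416, so ||u'||_L² = 625*sqrt(14)/2268.
Ratio ||u||_L² / ||u'||_L² = 5*sqrt(3)/18.
Sharp Poincaré constant on H^1_0(0, 5/3) is C_P = L/π = 5/(3*π), achieved by sin(3*π/5·x).
A polynomial bump cannot attain the sharp Poincaré constant (only the first sine eigenfunction does), so the ratio is strictly less than C_P, consistent with ||u||_L² ≤ C_P ||u'||_L².


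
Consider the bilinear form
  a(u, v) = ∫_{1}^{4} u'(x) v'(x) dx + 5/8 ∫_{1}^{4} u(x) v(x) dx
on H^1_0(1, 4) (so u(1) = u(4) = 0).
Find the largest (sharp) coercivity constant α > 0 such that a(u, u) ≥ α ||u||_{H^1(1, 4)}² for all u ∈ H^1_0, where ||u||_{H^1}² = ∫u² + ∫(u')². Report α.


α = (45/8 + π^2)/(9 + π^2)

Coercivity of a(·,·) on H^1_0(1, 4) means a(u, u) ≥ α ||u||_{H^1}² for every u ∈ H^1_0.
The interval has length L = 3, and Poincaré/coercivity depend only on L. Here a(u, u) = ∫(u')² + (5/8)·∫u².
Here 0 < c = 5/8 < 1. The condition a(u,u) ≥ α||u||_{H^1}² reads (1−α)∫(u')² ≥ (α−c)∫u². Any admissible α is ≤ 1 (rapidly oscillating u have ∫u²/∫(u')² → 0), and α = 1 would force 0 ≥ (1−c)∫u², impossible since c < 1; so 1−α > 0. By the sharp Poincaré inequality on H^1_0 of an interval of length L, ∫(u')² ≥ (π/L)²∫u² with equality for the first sine mode sin(π(x−x₀)/L) (x₀ the left endpoint), so the inequality holds for all u iff (1−α)(π/L)² ≥ α − c, i.e. α ≤ ((π/L)² + c)/((π/L)² + 1) = (1 + c(L/π)²)/(1 + (L/π)²). With (π/L)² = π^2/9 and c = 5/8, the largest admissible constant is α = ((π/L)² + c)/((π/L)² + 1).
Simplifying, α = (45/8 + π^2)/(9 + π^2).


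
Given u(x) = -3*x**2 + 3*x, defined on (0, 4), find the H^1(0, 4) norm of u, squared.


||u||_{H^1}^2 = 6996/5

The H^1 norm (squared) on an interval (0, L) is
  ||u||_{H^1}^2 = ∫_0^L u(x)^2 dx + ∫_0^L u'(x)^2 dx.
Compute u'(x) = 3 - 6*x.
Then u(x)^2 = 9*x**4 - 18*x**3 + 9*x**2 and u'(x)^2 = 36*x**2 - 36*x + 9.
Integrate each monomial from 0 to 4 using ∫_0^4 c·x^n dx = c·4^(n+1)/(n+1):
  ∫_0^4 u(x)^2 dx = ∫_0^4 (9*x^4 - 18*x^3 + 9*x^2) dx. Term by term:
    ∫_0^4 9*x^4 dx = 9216/5;  ∫_0^4 -18*x^3 dx = -1152;  ∫_0^4 9*x^2 dx = 192.
  Sum: 9216/5 − 1152 + 192 = 4416/5.
  ∫_0^4 u'(x)^2 dx = ∫_0^4 (36*x^2 - 36*x + 9) dx. Term by term:
    ∫_0^4 36*x^2 dx = 768;  ∫_0^4 -36*x dx = -288;  ∫_0^4 9 dx = 36.
  Sum: 768 − 288 + 36 = 516.
Adding: ||u||_{H^1}^2 = 4416/5 + 516 = 6996/5.


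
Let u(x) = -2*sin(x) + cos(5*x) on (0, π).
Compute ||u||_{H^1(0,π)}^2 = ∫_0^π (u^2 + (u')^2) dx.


||u||_{H^1(0,π)}^2 = 17*π

u'(x) = -5*sin(5*x) - 2*cos(x).
Expand u² and (u')² and integrate term by term on (0, π), using: for integers n ≥ 1, ∫_0^π sin²(nx) dx = ∫_0^π cos²(nx) dx = π/2; for n ≠ n', ∫_0^π sin(nx)sin(n'x) dx = ∫_0^π cos(nx)cos(n'x) dx = 0; and by product-to-sum, ∫_0^π sin(nx)cos(n'x) dx = ½∫_0^π [sin((n+n')x) + sin((n−n')x)] dx, which is 0 when n+n' is even and 2n/(n²−n'²) when n+n' is odd (it need not vanish on (0, π)).
  u² squared terms: (-2)²·∫sin(x)² dx = 4·π/2 = 2*π;  (1)²·∫cos(5x)² dx = 1·π/2 = π/2.
  u² cross terms: 2·(-2)·(1)·∫sin(x)·cos(5x) dx = -4·(0) = 0.
  So ∫_0^π u² dx = 2*π + π/2 + 0 = 5*π/2.
  (u')² squared terms: (-5)²·∫sin(5x)² dx = 25·π/2 = 25*π/2;  (-2)²·∫cos(x)² dx = 4·π/2 = 2*π.
  (u')² cross terms: 2·(-5)·(-2)·∫sin(5x)·cos(x) dx = 20·(0) = 0.
  So ∫_0^π (u')² dx = 25*π/2 + 2*π + 0 = 29*π/2.
||u||_{H^1}^2 = (5*π/2) + (29*π/2) = 17*π.


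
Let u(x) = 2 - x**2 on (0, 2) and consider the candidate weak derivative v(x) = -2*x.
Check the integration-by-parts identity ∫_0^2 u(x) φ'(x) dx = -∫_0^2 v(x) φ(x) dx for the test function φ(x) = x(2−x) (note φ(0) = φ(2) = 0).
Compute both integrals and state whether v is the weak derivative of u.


LHS = 8/3, RHS = 8/3. Yes, v = u' weakly.

u(x) = 2 - x**2, classical derivative u'(x) = -2*x.
φ(x) = x(2−x), so φ'(x) = 2 - 2*x.
Note φ(0) = φ(2) = 0, so the boundary term u·φ vanishes.
LHS = ∫_0^2 u(x) φ'(x) dx = ∫_0^2 (2*x^3 - 2*x^2 - 4*x + 4) dx. Term by term:
  ∫_0^2 2*x^3 dx = 8;  ∫_0^2 -2*x^2 dx = -16/3;  ∫_0^2 -4*x dx = -8;
  ∫_0^2 4 dx = 8.
Sum: 8 − 16/3 − 8 + 8 = 8/3.
So LHS = 8/3.
∫_0^2 v(x) φ(x) dx = ∫_0^2 (2*x^3 - 4*x^2) dx. Term by term:
  ∫_0^2 2*x^3 dx = 8;  ∫_0^2 -4*x^2 dx = -32/3.
Sum: 8 − 32/3 = -8/3.
So RHS = -∫_0^2 v(x) φ(x) dx = 8/3.
LHS = RHS, so the identity holds for this test φ.
Moreover u is smooth here and v(x) = u'(x) = -2*x pointwise, so the identity holds for every test function. Hence v is the weak derivative of u.


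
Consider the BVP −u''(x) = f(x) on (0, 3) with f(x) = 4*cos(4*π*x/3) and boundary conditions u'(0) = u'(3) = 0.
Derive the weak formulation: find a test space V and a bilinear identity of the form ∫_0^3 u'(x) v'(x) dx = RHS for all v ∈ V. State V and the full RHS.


V = H^1(0, 3) (no boundary constraint on v; u is determined up to an additive constant); weak form: ∫_0^3 u'v' dx = ∫_0^3 (4*cos(4*π*x/3)) v dx for all v ∈ V.

Multiply both sides by a test function v and integrate from 0 to 3:
  ∫_0^3 −u''(x) v(x) dx = ∫_0^3 f(x) v(x) dx.
Integrate the LHS by parts once:
  ∫_0^3 −u'' v dx = −[u'(x) v(x)]_0^3 + ∫_0^3 u'(x) v'(x) dx.
Thus ∫_0^3 u'(x) v'(x) dx = ∫_0^3 f(x) v(x) dx + [u'(x) v(x)]_0^3.
Choose V so that boundary terms are either known or forced to vanish.
u has homogeneous Neumann: u'(0) = u'(3) = 0. So [u' v]_0^3 = 0·v(3) − 0·v(0) = 0 for any v; take V = H^1(0, 3).
Weak formulation: find u (satisfying any essential BC) such that ∫_0^3 u'(x) v'(x) dx = ∫_0^3 f v dx for all v ∈ V (homogeneous Neumann, so boundary terms vanish).
Substituting f(x) = 4*cos(4*π*x/3), the right-hand side is ∫_0^3 (4*cos(4*π*x/3)) v dx.
Compatibility check (pure Neumann): taking v ≡ 1 ∈ V gives 0 = ∫_0^3 f dx + (0) − (0), i.e. ∫_0^3 f dx must equal u'(0) − u'(3) = 0. Indeed ∫_0^3 (4*cos(4*π*x/3)) dx = 0, so the data are compatible. The solution is then unique only up to an additive constant (fix it e.g. by requiring ∫_0^3 u dx = 0).


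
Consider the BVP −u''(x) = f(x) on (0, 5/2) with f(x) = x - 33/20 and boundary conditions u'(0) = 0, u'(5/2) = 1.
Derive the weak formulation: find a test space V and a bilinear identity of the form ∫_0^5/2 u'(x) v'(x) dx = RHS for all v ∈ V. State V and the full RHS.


V = H^1(0, 5/2) (v unrestricted at boundary; u is determined up to an additive constant); weak form: ∫_0^5/2 u'v' dx = ∫_0^5/2 (x - 33/20) v dx + v(5/2) for all v ∈ V.

Multiply both sides by a test function v and integrate from 0 to 5/2:
  ∫_0^5/2 −u''(x) v(x) dx = ∫_0^5/2 f(x) v(x) dx.
Integrate the LHS by parts once:
  ∫_0^5/2 −u'' v dx = −[u'(x) v(x)]_0^5/2 + ∫_0^5/2 u'(x) v'(x) dx.
Thus ∫_0^5/2 u'(x) v'(x) dx = ∫_0^5/2 f(x) v(x) dx + [u'(x) v(x)]_0^5/2.
Choose V so that boundary terms are either known or forced to vanish.
u has inhomogeneous Neumann u'(0) = 0, u'(5/2) = 1. [u' v]_0^5/2 = (1)·v(5/2) − (0)·v(0) = v(5/2). Take V = H^1(0, 5/2); boundary term becomes part of RHS.
Weak formulation: find u (satisfying any essential BC) such that ∫_0^5/2 u'(x) v'(x) dx = ∫_0^5/2 f v dx + v(5/2) for all v ∈ V (Neumann data are natural BCs: they enter the RHS as boundary terms).
Substituting f(x) = x - 33/20, the right-hand side is ∫_0^5/2 (x - 33/20) v dx + v(5/2).
Compatibility check (pure Neumann): taking v ≡ 1 ∈ V gives 0 = ∫_0^5/2 f dx + (1) − (0), i.e. ∫_0^5/2 f dx must equal u'(0) − u'(5/2) = -1. Indeed ∫_0^5/2 (x - 33/20) dx = -1, so the data are compatible. The solution is then unique only up to an additive constant (fix it e.g. by requiring ∫_0^5/2 u dx = 0).


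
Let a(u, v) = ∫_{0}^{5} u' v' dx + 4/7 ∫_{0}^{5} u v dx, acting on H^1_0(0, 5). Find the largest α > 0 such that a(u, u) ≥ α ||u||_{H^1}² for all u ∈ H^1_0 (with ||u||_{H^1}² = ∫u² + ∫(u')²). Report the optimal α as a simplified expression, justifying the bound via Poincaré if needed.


α = (π^2 + 100/7)/(π^2 + 25)

Coercivity of a(·,·) on H^1_0(0, 5) means a(u, u) ≥ α ||u||_{H^1}² for every u ∈ H^1_0.
The interval has length L = 5, and Poincaré/coercivity depend only on L. Here a(u, u) = ∫(u')² + (4/7)·∫u².
Here 0 < c = 4/7 < 1. The condition a(u,u) ≥ α||u||_{H^1}² reads (1−α)∫(u')² ≥ (α−c)∫u². Any admissible α is ≤ 1 (rapidly oscillating u have ∫u²/∫(u')² → 0), and α = 1 would force 0 ≥ (1−c)∫u², impossible since c < 1; so 1−α > 0. By the sharp Poincaré inequality on H^1_0 of an interval of length L, ∫(u')² ≥ (π/L)²∫u² with equality for the first sine mode sin(π(x−x₀)/L) (x₀ the left endpoint), so the inequality holds for all u iff (1−α)(π/L)² ≥ α − c, i.e. α ≤ ((π/L)² + c)/((π/L)² + 1) = (1 + c(L/π)²)/(1 + (L/π)²). With (π/L)² = π^2/25 and c = 4/7, the largest admissible constant is α = ((π/L)² + c)/((π/L)² + 1).
Simplifying, α = (π^2 + 100/7)/(π^2 + 25).


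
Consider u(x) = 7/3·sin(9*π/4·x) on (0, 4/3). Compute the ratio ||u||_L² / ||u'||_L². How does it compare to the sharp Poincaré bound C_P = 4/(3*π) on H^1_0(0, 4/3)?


||u||_L² / ||u'||_L² = 4/(9*π) < C_P = 4/(3*π).

u(x) = 7/3·sin(9*π/4·x), so u'(x) = 21*π*cos(9*π*x/4)/4.
Writing u(x) = A·sin(kπx/L) with A = 7/3 and k = 3, use ∫_0^L sin²(kπx/L) dx = L/2 and ∫_0^L cos²(kπx/L) dx = L/2.
u² = 49/9·sin²(9*π/4·x) and (u')² = 441*π^2/16·cos²(9*π/4·x), and each of sin², cos² integrates to L/2 = 2/3 over (0, 4/3).
∫_0^4/3 u² dx = 98/27, so ||u||_L² = 7*sqrt(6)/9.
∫_0^4/3 (u')² dx = 147*π^2/8, so ||u'||_L² = 7*sqrt(6)*π/4.
Ratio ||u||_L² / ||u'||_L² = 4/(9*π).
Sharp Poincaré constant on H^1_0(0, 4/3) is C_P = L/π = 4/(3*π), achieved by sin(3*π/4·x).
This is the k = 3 harmonic; the ratio L/(kπ) is strictly less than C_P = L/π, consistent with the sharp inequality ||u||_L² ≤ C_P ||u'||_L².


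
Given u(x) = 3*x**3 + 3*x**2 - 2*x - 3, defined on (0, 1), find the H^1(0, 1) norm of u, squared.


||u||_{H^1}^2 = 8761/210

The H^1 norm (squared) on an interval (0, L) is
  ||u||_{H^1}^2 = ∫_0^L u(x)^2 dx + ∫_0^L u'(x)^2 dx.
Compute u'(x) = 9*x**2 + 6*x - 2.
Then u(x)^2 = 9*x**6 + 18*x**5 - 3*x**4 - 30*x**3 - 14*x**2 + 12*x + 9 and u'(x)^2 = 81*x**4 + 108*x**3 - 24*x + 4.
Integrate each monomial from 0 to 1 using ∫_0^1 c·x^n dx = c·1^(n+1)/(n+1):
  ∫_0^1 u(x)^2 dx = ∫_0^1 (9*x^6 + 18*x^5 - 3*x^4 - 30*x^3 - 14*x^2 + 12*x + 9) dx. Term by term:
    ∫_0^1 9*x^6 dx = 9/7;  ∫_0^1 18*x^5 dx = 3;  ∫_0^1 -3*x^4 dx = -3/5;
    ∫_0^1 -30*x^3 dx = -15/2;  ∫_0^1 -14*x^2 dx = -14/3;  ∫_0^1 12*x dx = 6;
    ∫_0^1 9 dx = 9.
  Sum: 9/7 + 3 − 3/5 − 15/2 − 14/3 + 6 + 9 = 1369/210.
  ∫_0^1 u'(x)^2 dx = ∫_0^1 (81*x^4 + 108*x^3 - 24*x + 4) dx. Term by term:
    ∫_0^1 81*x^4 dx = 81/5;  ∫_0^1 108*x^3 dx = 27;  ∫_0^1 -24*x dx = -12;
    ∫_0^1 4 dx = 4.
  Sum: 81/5 + 27 − 12 + 4 = 176/5.
Adding: ||u||_{H^1}^2 = 1369/210 + 176/5 = 8761/210.


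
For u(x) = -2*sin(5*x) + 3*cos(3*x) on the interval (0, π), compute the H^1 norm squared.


||u||_{H^1(0,π)}^2 = 97*π

u'(x) = -9*sin(3*x) - 10*cos(5*x).
Expand u² and (u')² and integrate term by term on (0, π), using: for integers n ≥ 1, ∫_0^π sin²(nx) dx = ∫_0^π cos²(nx) dx = π/2; for n ≠ n', ∫_0^π sin(nx)sin(n'x) dx = ∫_0^π cos(nx)cos(n'x) dx = 0; and by product-to-sum, ∫_0^π sin(nx)cos(n'x) dx = ½∫_0^π [sin((n+n')x) + sin((n−n')x)] dx, which is 0 when n+n' is even and 2n/(n²−n'²) when n+n' is odd (it need not vanish on (0, π)).
  u² squared terms: (-2)²·∫sin(5x)² dx = 4·π/2 = 2*π;  (3)²·∫cos(3x)² dx = 9·π/2 = 9*π/2.
  u² cross terms: 2·(-2)·(3)·∫sin(5x)·cos(3x) dx = -12·(0) = 0.
  So ∫_0^π u² dx = 2*π + 9*π/2 + 0 = 13*π/2.
  (u')² squared terms: (-10)²·∫cos(5x)² dx = 100·π/2 = 50*π;  (-9)²·∫sin(3x)² dx = 81·π/2 = 81*π/2.
  (u')² cross terms: 2·(-10)·(-9)·∫cos(5x)·sin(3x) dx = 180·(0) = 0.
  So ∫_0^π (u')² dx = 50*π + 81*π/2 + 0 = 181*π/2.
||u||_{H^1}^2 = (13*π/2) + (181*π/2) = 97*π.


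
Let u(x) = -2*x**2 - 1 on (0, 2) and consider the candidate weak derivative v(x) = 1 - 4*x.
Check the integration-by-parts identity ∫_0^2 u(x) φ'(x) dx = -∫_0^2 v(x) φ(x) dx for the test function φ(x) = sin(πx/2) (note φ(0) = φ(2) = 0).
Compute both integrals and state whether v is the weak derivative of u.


LHS = 16/π, RHS = 12/π. No, v is not the weak derivative of u.

u(x) = -2*x**2 - 1, classical derivative u'(x) = -4*x.
φ(x) = sin(πx/2), so φ'(x) = π*cos(π*x/2)/2.
Note φ(0) = φ(2) = 0, so the boundary term u·φ vanishes.
LHS = ∫_0^2 u(x) φ'(x) dx = ∫_0^2 (-π*x^2*cos(π*x/2) - π*cos(π*x/2)/2) dx. Term by term:
  ∫_0^2 -π*cos(π*x/2)/2 dx = 0;  ∫_0^2 -π*x^2*cos(π*x/2) dx = 16/π.
Sum: 0 + 16/π = 16/π.
So LHS = 16/π.
∫_0^2 v(x) φ(x) dx = ∫_0^2 (-4*x*sin(π*x/2) + sin(π*x/2)) dx. Term by term:
  ∫_0^2 -4*x*sin(π*x/2) dx = -16/π;  ∫_0^2 sin(π*x/2) dx = 4/π.
Sum: -16/π + 4/π = -12/π.
So RHS = -∫_0^2 v(x) φ(x) dx = 12/π.
LHS − RHS = 4/π ≠ 0, so the identity fails.
(For a valid weak derivative the identity must hold for EVERY test function, in particular this one. The failure shows v is NOT the weak derivative of u.)
Correct weak derivative would be u'(x) = -4*x.


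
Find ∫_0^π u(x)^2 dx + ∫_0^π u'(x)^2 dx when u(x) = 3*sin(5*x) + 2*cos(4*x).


||u||_{H^1(0,π)}^2 = 680/3 + 151*π

u'(x) = -8*sin(4*x) + 15*cos(5*x).
Expand u² and (u')² and integrate term by term on (0, π), using: for integers n ≥ 1, ∫_0^π sin²(nx) dx = ∫_0^π cos²(nx) dx = π/2; for n ≠ n', ∫_0^π sin(nx)sin(n'x) dx = ∫_0^π cos(nx)cos(n'x) dx = 0; and by product-to-sum, ∫_0^π sin(nx)cos(n'x) dx = ½∫_0^π [sin((n+n')x) + sin((n−n')x)] dx, which is 0 when n+n' is even and 2n/(n²−n'²) when n+n' is odd (it need not vanish on (0, π)).
  u² squared terms: (2)²·∫cos(4x)² dx = 4·π/2 = 2*π;  (3)²·∫sin(5x)² dx = 9·π/2 = 9*π/2.
  u² cross terms: 2·(2)·(3)·∫cos(4x)·sin(5x) dx = 12·(10/9) = 40/3.
  So ∫_0^π u² dx = 2*π + 9*π/2 + 40/3 = 40/3 + 13*π/2.
  (u')² squared terms: (-8)²·∫sin(4x)² dx = 64·π/2 = 32*π;  (15)²·∫cos(5x)² dx = 225·π/2 = 225*π/2.
  (u')² cross terms: 2·(-8)·(15)·∫sin(4x)·cos(5x) dx = -240·(-8/9) = 640/3.
  So ∫_0^π (u')² dx = 32*π + 225*π/2 + 640/3 = 640/3 + 289*π/2.
||u||_{H^1}^2 = (40/3 + 13*π/2) + (640/3 + 289*π/2) = 680/3 + 151*π.


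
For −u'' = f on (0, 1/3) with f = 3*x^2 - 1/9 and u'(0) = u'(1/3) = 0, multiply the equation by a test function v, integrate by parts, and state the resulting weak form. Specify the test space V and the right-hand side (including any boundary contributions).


V = H^1(0, 1/3) (no boundary constraint on v; u is determined up to an additive constant); weak form: ∫_0^1/3 u'v' dx = ∫_0^1/3 (3*x^2 - 1/9) v dx for all v ∈ V.

Multiply both sides by a test function v and integrate from 0 to 1/3:
  ∫_0^1/3 −u''(x) v(x) dx = ∫_0^1/3 f(x) v(x) dx.
Integrate the LHS by parts once:
  ∫_0^1/3 −u'' v dx = −[u'(x) v(x)]_0^1/3 + ∫_0^1/3 u'(x) v'(x) dx.
Thus ∫_0^1/3 u'(x) v'(x) dx = ∫_0^1/3 f(x) v(x) dx + [u'(x) v(x)]_0^1/3.
Choose V so that boundary terms are either known or forced to vanish.
u has homogeneous Neumann: u'(0) = u'(1/3) = 0. So [u' v]_0^1/3 = 0·v(1/3) − 0·v(0) = 0 for any v; take V = H^1(0, 1/3).
Weak formulation: find u (satisfying any essential BC) such that ∫_0^1/3 u'(x) v'(x) dx = ∫_0^1/3 f v dx for all v ∈ V (homogeneous Neumann, so boundary terms vanish).
Substituting f(x) = 3*x^2 - 1/9, the right-hand side is ∫_0^1/3 (3*x^2 - 1/9) v dx.
Compatibility check (pure Neumann): taking v ≡ 1 ∈ V gives 0 = ∫_0^1/3 f dx + (0) − (0), i.e. ∫_0^1/3 f dx must equal u'(0) − u'(1/3) = 0. Indeed ∫_0^1/3 (3*x^2 - 1/9) dx = 0, so the data are compatible. The solution is then unique only up to an additive constant (fix it e.g. by requiring ∫_0^1/3 u dx = 0).


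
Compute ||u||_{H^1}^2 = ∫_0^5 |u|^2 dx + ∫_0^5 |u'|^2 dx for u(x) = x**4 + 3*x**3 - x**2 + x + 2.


||u||_{H^1}^2 = 249295175/252

The H^1 norm (squared) on an interval (0, L) is
  ||u||_{H^1}^2 = ∫_0^L u(x)^2 dx + ∫_0^L u'(x)^2 dx.
Compute u'(x) = 4*x**3 + 9*x**2 - 2*x + 1.
Then u(x)^2 = x**8 + 6*x**7 + 7*x**6 - 4*x**5 + 11*x**4 + 10*x**3 - 3*x**2 + 4*x + 4 and u'(x)^2 = 16*x**6 + 72*x**5 + 65*x**4 - 28*x**3 + 22*x**2 - 4*x + 1.
Integrate each monomial from 0 to 5 using ∫_0^5 c·x^n dx = c·5^(n+1)/(n+1):
  ∫_0^5 u(x)^2 dx = ∫_0^5 (x^8 + 6*x^7 + 7*x^6 - 4*x^5 + 11*x^4 + 10*x^3 - 3*x^2 + 4*x + 4) dx. Term by term:
    ∫_0^5 x^8 dx = 1953125/9;  ∫_0^5 6*x^7 dx = 1171875/4;  ∫_0^5 7*x^6 dx = 78125;
    ∫_0^5 -4*x^5 dx = -31250/3;  ∫_0^5 11*x^4 dx = 6875;  ∫_0^5 10*x^3 dx = 3125/2;
    ∫_0^5 -3*x^2 dx = -125;  ∫_0^5 4*x dx = 50;  ∫_0^5 4 dx = 20.
  Sum: 1953125/9 + 1171875/4 + 78125 − 31250/3 + 6875 + 3125/2 − 125 + 50 + 20 = 21098645/36.
  ∫_0^5 u'(x)^2 dx = ∫_0^5 (16*x^6 + 72*x^5 + 65*x^4 - 28*x^3 + 22*x^2 - 4*x + 1) dx. Term by term:
    ∫_0^5 16*x^6 dx = 1250000/7;  ∫_0^5 72*x^5 dx = 187500;  ∫_0^5 65*x^4 dx = 40625;
    ∫_0^5 -28*x^3 dx = -4375;  ∫_0^5 22*x^2 dx = 2750/3;  ∫_0^5 -4*x dx = -50;
    ∫_0^5 1 dx = 5.
  Sum: 1250000/7 + 187500 + 40625 − 4375 + 2750/3 − 50 + 5 = 8467055/21.
Adding: ||u||_{H^1}^2 = 21098645/36 + 8467055/21 = 249295175/252.


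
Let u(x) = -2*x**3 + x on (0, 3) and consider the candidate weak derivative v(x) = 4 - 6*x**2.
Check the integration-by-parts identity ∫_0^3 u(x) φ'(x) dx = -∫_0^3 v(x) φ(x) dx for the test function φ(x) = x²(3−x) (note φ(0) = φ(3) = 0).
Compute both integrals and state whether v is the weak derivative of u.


LHS = 2781/20, RHS = 594/5. No, v is not the weak derivative of u.

u(x) = -2*x**3 + x, classical derivative u'(x) = 1 - 6*x**2.
φ(x) = x²(3−x), so φ'(x) = 3*x*(2 - x).
Note φ(0) = φ(3) = 0, so the boundary term u·φ vanishes.
LHS = ∫_0^3 u(x) φ'(x) dx = ∫_0^3 (6*x^5 - 12*x^4 - 3*x^3 + 6*x^2) dx. Term by term:
  ∫_0^3 6*x^5 dx = 729;  ∫_0^3 -12*x^4 dx = -2916/5;  ∫_0^3 -3*x^3 dx = -243/4;
  ∫_0^3 6*x^2 dx = 54.
Sum: 729 − 2916/5 − 243/4 + 54 = 2781/20.
So LHS = 2781/20.
∫_0^3 v(x) φ(x) dx = ∫_0^3 (6*x^5 - 18*x^4 - 4*x^3 + 12*x^2) dx. Term by term:
  ∫_0^3 6*x^5 dx = 729;  ∫_0^3 -18*x^4 dx = -4374/5;  ∫_0^3 -4*x^3 dx = -81;
  ∫_0^3 12*x^2 dx = 108.
Sum: 729 − 4374/5 − 81 + 108 = -594/5.
So RHS = -∫_0^3 v(x) φ(x) dx = 594/5.
LHS − RHS = 81/4 ≠ 0, so the identity fails.
(For a valid weak derivative the identity must hold for EVERY test function, in particular this one. The failure shows v is NOT the weak derivative of u.)
Correct weak derivative would be u'(x) = 1 - 6*x**2.


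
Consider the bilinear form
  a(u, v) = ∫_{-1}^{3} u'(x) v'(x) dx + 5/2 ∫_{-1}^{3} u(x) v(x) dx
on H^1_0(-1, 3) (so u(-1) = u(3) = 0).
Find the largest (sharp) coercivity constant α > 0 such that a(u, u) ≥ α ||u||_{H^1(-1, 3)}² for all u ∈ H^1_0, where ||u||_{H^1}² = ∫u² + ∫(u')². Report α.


α = 1

Coercivity of a(·,·) on H^1_0(-1, 3) means a(u, u) ≥ α ||u||_{H^1}² for every u ∈ H^1_0.
The interval has length L = 4, and Poincaré/coercivity depend only on L. Here a(u, u) = ∫(u')² + (5/2)·∫u².
Here c = 5/2 ≥ 1, so a(u,u) = ∫(u')² + c∫u² ≥ ∫(u')² + ∫u² = ||u||_{H^1}², i.e. α = 1 works. No larger α is possible: a(u,u) ≥ α||u||_{H^1}² means (1−α)∫(u')² ≥ (α−c)∫u², and for the modes u_n = sin(nπ(x−x₀)/L) (x₀ the left endpoint) one has ∫u_n²/∫(u_n')² = (L/(nπ))² → 0, so a(u_n,u_n)/||u_n||_{H^1}² → 1. Hence the optimal constant is α = 1.
Therefore α = 1.


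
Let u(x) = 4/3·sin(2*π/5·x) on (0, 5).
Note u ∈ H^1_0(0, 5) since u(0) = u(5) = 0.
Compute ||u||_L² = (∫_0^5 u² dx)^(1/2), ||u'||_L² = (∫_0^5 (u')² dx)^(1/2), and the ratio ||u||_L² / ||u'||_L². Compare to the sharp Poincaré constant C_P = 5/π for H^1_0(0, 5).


||u||_L² / ||u'||_L² = 5/(2*π) < C_P = 5/π.

u(x) = 4/3·sin(2*π/5·x), so u'(x) = 8*π*cos(2*π*x/5)/15.
Writing u(x) = A·sin(kπx/L) with A = 4/3 and k = 2, use ∫_0^L sin²(kπx/L) dx = L/2 and ∫_0^L cos²(kπx/L) dx = L/2.
u² = 16/9·sin²(2*π/5·x) and (u')² = 64*π^2/225·cos²(2*π/5·x), and each of sin², cos² integrates to L/2 = 5/2 over (0, 5).
∫_0^5 u² dx = 40/9, so ||u||_L² = 2*sqrt(10)/3.
∫_0^5 (u')² dx = 32*π^2/45, so ||u'||_L² = 4*sqrt(10)*π/15.
Ratio ||u||_L² / ||u'||_L² = 5/(2*π).
Sharp Poincaré constant on H^1_0(0, 5) is C_P = L/π = 5/π, achieved by sin(π/5·x).
This is the k = 2 harmonic; the ratio L/(kπ) is strictly less than C_P = L/π, consistent with the sharp inequality ||u||_L² ≤ C_P ||u'||_L².


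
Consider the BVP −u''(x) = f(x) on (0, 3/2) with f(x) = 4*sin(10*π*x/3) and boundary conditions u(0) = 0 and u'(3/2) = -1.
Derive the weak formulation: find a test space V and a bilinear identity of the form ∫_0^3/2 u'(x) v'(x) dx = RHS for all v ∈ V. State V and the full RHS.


V = {v ∈ H^1(0, 3/2) : v(0) = 0} (test functions vanish at x = 0 where u is specified); weak form: ∫_0^3/2 u'v' dx = ∫_0^3/2 (4*sin(10*π*x/3)) v dx − v(3/2) for all v ∈ V.

Multiply both sides by a test function v and integrate from 0 to 3/2:
  ∫_0^3/2 −u''(x) v(x) dx = ∫_0^3/2 f(x) v(x) dx.
Integrate the LHS by parts once:
  ∫_0^3/2 −u'' v dx = −[u'(x) v(x)]_0^3/2 + ∫_0^3/2 u'(x) v'(x) dx.
Thus ∫_0^3/2 u'(x) v'(x) dx = ∫_0^3/2 f(x) v(x) dx + [u'(x) v(x)]_0^3/2.
Choose V so that boundary terms are either known or forced to vanish.
Mixed BC: u(0) = 0 (Dirichlet) and u'(3/2) = -1 (Neumann). Define V = {v ∈ H^1(0, 3/2) : v(0) = 0}. Then [u' v]_0^3/2 = u'(3/2)·v(3/2) − u'(0)·0 = − v(3/2).
Weak formulation: find u (satisfying any essential BC) such that ∫_0^3/2 u'(x) v'(x) dx = ∫_0^3/2 f v dx − v(3/2) for all v ∈ V (Dirichlet at 0 absorbed into V; Neumann datum at x = 3/2 contributes the boundary term).
Substituting f(x) = 4*sin(10*π*x/3), the right-hand side is ∫_0^3/2 (4*sin(10*π*x/3)) v dx − v(3/2).


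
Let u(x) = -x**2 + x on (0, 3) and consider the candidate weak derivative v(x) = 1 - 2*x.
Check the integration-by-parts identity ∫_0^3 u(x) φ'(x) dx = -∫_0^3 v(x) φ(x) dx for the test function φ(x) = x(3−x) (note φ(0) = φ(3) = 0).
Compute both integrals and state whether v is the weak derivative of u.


LHS = 9, RHS = 9. Yes, v = u' weakly.

u(x) = -x**2 + x, classical derivative u'(x) = 1 - 2*x.
φ(x) = x(3−x), so φ'(x) = 3 - 2*x.
Note φ(0) = φ(3) = 0, so the boundary term u·φ vanishes.
LHS = ∫_0^3 u(x) φ'(x) dx = ∫_0^3 (2*x^3 - 5*x^2 + 3*x) dx. Term by term:
  ∫_0^3 2*x^3 dx = 81/2;  ∫_0^3 -5*x^2 dx = -45;  ∫_0^3 3*x dx = 27/2.
Sum: 81/2 − 45 + 27/2 = 9.
So LHS = 9.
∫_0^3 v(x) φ(x) dx = ∫_0^3 (2*x^3 - 7*x^2 + 3*x) dx. Term by term:
  ∫_0^3 2*x^3 dx = 81/2;  ∫_0^3 -7*x^2 dx = -63;  ∫_0^3 3*x dx = 27/2.
Sum: 81/2 − 63 + 27/2 = -9.
So RHS = -∫_0^3 v(x) φ(x) dx = 9.
LHS = RHS, so the identity holds for this test φ.
Moreover u is smooth here and v(x) = u'(x) = 1 - 2*x pointwise, so the identity holds for every test function. Hence v is the weak derivative of u.


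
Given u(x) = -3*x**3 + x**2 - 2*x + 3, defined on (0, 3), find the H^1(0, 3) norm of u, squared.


||u||_{H^1}^2 = 411303/70

The H^1 norm (squared) on an interval (0, L) is
  ||u||_{H^1}^2 = ∫_0^L u(x)^2 dx + ∫_0^L u'(x)^2 dx.
Compute u'(x) = -9*x**2 + 2*x - 2.
Then u(x)^2 = 9*x**6 - 6*x**5 + 13*x**4 - 22*x**3 + 10*x**2 - 12*x + 9 and u'(x)^2 = 81*x**4 - 36*x**3 + 40*x**2 - 8*x + 4.
Integrate each monomial from 0 to 3 using ∫_0^3 c·x^n dx = c·3^(n+1)/(n+1):
  ∫_0^3 u(x)^2 dx = ∫_0^3 (9*x^6 - 6*x^5 + 13*x^4 - 22*x^3 + 10*x^2 - 12*x + 9) dx. Term by term:
    ∫_0^3 9*x^6 dx = 19683/7;  ∫_0^3 -6*x^5 dx = -729;  ∫_0^3 13*x^4 dx = 3159/5;
    ∫_0^3 -22*x^3 dx = -891/2;  ∫_0^3 10*x^2 dx = 90;  ∫_0^3 -12*x dx = -54;
    ∫_0^3 9 dx = 27.
  Sum: 19683/7 − 729 + 3159/5 − 891/2 + 90 − 54 + 27 = 163251/70.
  ∫_0^3 u'(x)^2 dx = ∫_0^3 (81*x^4 - 36*x^3 + 40*x^2 - 8*x + 4) dx. Term by term:
    ∫_0^3 81*x^4 dx = 19683/5;  ∫_0^3 -36*x^3 dx = -729;  ∫_0^3 40*x^2 dx = 360;
    ∫_0^3 -8*x dx = -36;  ∫_0^3 4 dx = 12.
  Sum: 19683/5 − 729 + 360 − 36 + 12 = 17718/5.
Adding: ||u||_{H^1}^2 = 163251/70 + 17718/5 = 411303/70.


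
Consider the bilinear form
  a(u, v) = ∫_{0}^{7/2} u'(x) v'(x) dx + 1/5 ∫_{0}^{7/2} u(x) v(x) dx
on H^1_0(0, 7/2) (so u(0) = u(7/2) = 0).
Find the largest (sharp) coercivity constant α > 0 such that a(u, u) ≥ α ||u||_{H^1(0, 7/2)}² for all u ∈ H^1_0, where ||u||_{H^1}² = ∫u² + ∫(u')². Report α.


α = (49 + 20*π^2)/(5*(4*π^2 + 49))

Coercivity of a(·,·) on H^1_0(0, 7/2) means a(u, u) ≥ α ||u||_{H^1}² for every u ∈ H^1_0.
The interval has length L = 7/2, and Poincaré/coercivity depend only on L. Here a(u, u) = ∫(u')² + (1/5)·∫u².
Here 0 < c = 1/5 < 1. The condition a(u,u) ≥ α||u||_{H^1}² reads (1−α)∫(u')² ≥ (α−c)∫u². Any admissible α is ≤ 1 (rapidly oscillating u have ∫u²/∫(u')² → 0), and α = 1 would force 0 ≥ (1−c)∫u², impossible since c < 1; so 1−α > 0. By the sharp Poincaré inequality on H^1_0 of an interval of length L, ∫(u')² ≥ (π/L)²∫u² with equality for the first sine mode sin(π(x−x₀)/L) (x₀ the left endpoint), so the inequality holds for all u iff (1−α)(π/L)² ≥ α − c, i.e. α ≤ ((π/L)² + c)/((π/L)² + 1) = (1 + c(L/π)²)/(1 + (L/π)²). With (π/L)² = 4*π^2/49 and c = 1/5, the largest admissible constant is α = ((π/L)² + c)/((π/L)² + 1).
Simplifying, α = (49 + 20*π^2)/(5*(4*π^2 + 49)).


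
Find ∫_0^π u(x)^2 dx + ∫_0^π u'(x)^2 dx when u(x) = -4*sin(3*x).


||u||_{H^1(0,π)}^2 = 80*π

u'(x) = -12*cos(3*x).
Expand u² and (u')² and integrate term by term on (0, π), using: for integers n ≥ 1, ∫_0^π sin²(nx) dx = ∫_0^π cos²(nx) dx = π/2; for n ≠ n', ∫_0^π sin(nx)sin(n'x) dx = ∫_0^π cos(nx)cos(n'x) dx = 0; and by product-to-sum, ∫_0^π sin(nx)cos(n'x) dx = ½∫_0^π [sin((n+n')x) + sin((n−n')x)] dx, which is 0 when n+n' is even and 2n/(n²−n'²) when n+n' is odd (it need not vanish on (0, π)).
  u² squared terms: (-4)²·∫sin(3x)² dx = 16·π/2 = 8*π.
  So ∫_0^π u² dx = 8*π.
  (u')² squared terms: (-12)²·∫cos(3x)² dx = 144·π/2 = 72*π.
  So ∫_0^π (u')² dx = 72*π.
||u||_{H^1}^2 = (8*π) + (72*π) = 80*π.


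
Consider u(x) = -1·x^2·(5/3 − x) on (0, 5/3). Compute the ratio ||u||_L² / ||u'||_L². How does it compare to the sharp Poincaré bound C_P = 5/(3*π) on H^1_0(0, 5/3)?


||u||_L² / ||u'||_L² = 5*sqrt(14)/42 < C_P = 5/(3*π).

u(x) = -1·x^2·(5/3 − x), so u'(x) = x*(9*x - 10)/3.
u(x) = -1·x^2·(5/3 − x) vanishes at x = 0 and x = 5/3, so u ∈ H^1_0(0, 5/3). Differentiate via the product rule and integrate the resulting polynomials term by term.
  ∫_0^5/3 u² dx = ∫_0^5/3 (x^6 - 10*x^5/3 + 25*x^4/9) dx. Term by term:
    ∫_0^5/3 x^6 dx = 78125/15309;  ∫_0^5/3 -10*x^5/3 dx = -78125/6561;  ∫_0^5/3 25*x^4/9 dx = 15625/2187.
  Sum: 78125/15309 − 78125/6561 + 15625/2187 = 15625/45927.
  ∫_0^5/3 (u')² dx = ∫_0^5/3 (9*x^4 - 20*x^3 + 100*x^2/9) dx. Term by term:
    ∫_0^5/3 9*x^4 dx = 625/27;  ∫_0^5/3 -20*x^3 dx = -3125/81;  ∫_0^5/3 100*x^2/9 dx = 12500/729.
  Sum: 625/27 − 3125/81 + 12500/729 = 1250/729.
∫_0^5/3 u² dx = 15625/45927, so ||u||_L² = 125*sqrt(7)/567.
∫_0^5/3 (u')² dx = 1250/729, so ||u'||_L² = 25*sqrt(2)/27.
Ratio ||u||_L² / ||u'||_L² = 5*sqrt(14)/42.
Sharp Poincaré constant on H^1_0(0, 5/3) is C_P = L/π = 5/(3*π), achieved by sin(3*π/5·x).
A polynomial bump cannot attain the sharp Poincaré constant (only the first sine eigenfunction does), so the ratio is strictly less than C_P, consistent with ||u||_L² ≤ C_P ||u'||_L².
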